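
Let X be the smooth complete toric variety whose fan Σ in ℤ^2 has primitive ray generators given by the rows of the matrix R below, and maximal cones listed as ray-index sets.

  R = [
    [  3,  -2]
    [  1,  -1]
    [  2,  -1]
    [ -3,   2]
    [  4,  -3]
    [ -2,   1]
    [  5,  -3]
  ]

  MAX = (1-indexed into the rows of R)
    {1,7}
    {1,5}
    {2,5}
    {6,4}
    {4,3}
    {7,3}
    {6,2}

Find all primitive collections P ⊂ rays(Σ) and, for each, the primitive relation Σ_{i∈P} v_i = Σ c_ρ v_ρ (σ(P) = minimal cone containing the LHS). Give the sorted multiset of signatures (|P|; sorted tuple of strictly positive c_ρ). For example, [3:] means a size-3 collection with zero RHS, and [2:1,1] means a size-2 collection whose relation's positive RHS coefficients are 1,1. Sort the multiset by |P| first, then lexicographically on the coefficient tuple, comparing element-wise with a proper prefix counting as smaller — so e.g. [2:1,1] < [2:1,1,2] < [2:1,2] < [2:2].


The 14 primitive collections of Σ (r=7, n=2):

  {1,4}:  v_{1} + v_{4} = 0  so sig = [2:]
  {3,6}:  v_{3} + v_{6} = 0  so sig = [2:]
  {1,2}:  v_{1} + v_{2} = v_{5}  so sig = [2:1]
  {1,3}:  v_{1} + v_{3} = v_{7}  so sig = [2:1]
  {1,6}:  v_{1} + v_{6} = v_{2}  so sig = [2:1]
  {2,3}:  v_{2} + v_{3} = v_{1}  so sig = [2:1]
  {2,4}:  v_{2} + v_{4} = v_{6}  so sig = [2:1]
  {4,5}:  v_{4} + v_{5} = v_{2}  so sig = [2:1]
  {4,7}:  v_{4} + v_{7} = v_{3}  so sig = [2:1]
  {6,7}:  v_{6} + v_{7} = v_{1}  so sig = [2:1]
  {2,7}:  v_{2} + v_{7} = 2·v_{1}  so sig = [2:2]
  {3,5}:  v_{3} + v_{5} = 2·v_{1}  so sig = [2:2]
  {5,6}:  v_{5} + v_{6} = 2·v_{2}  so sig = [2:2]
  {5,7}:  v_{5} + v_{7} = 3·v_{1}  so sig = [2:3]

Sorted signature multiset PRS(X):
[[2:], [2:], [2:1], [2:1], [2:1], [2:1], [2:1], [2:1], [2:1], [2:1], [2:2], [2:2], [2:2], [2:3]]


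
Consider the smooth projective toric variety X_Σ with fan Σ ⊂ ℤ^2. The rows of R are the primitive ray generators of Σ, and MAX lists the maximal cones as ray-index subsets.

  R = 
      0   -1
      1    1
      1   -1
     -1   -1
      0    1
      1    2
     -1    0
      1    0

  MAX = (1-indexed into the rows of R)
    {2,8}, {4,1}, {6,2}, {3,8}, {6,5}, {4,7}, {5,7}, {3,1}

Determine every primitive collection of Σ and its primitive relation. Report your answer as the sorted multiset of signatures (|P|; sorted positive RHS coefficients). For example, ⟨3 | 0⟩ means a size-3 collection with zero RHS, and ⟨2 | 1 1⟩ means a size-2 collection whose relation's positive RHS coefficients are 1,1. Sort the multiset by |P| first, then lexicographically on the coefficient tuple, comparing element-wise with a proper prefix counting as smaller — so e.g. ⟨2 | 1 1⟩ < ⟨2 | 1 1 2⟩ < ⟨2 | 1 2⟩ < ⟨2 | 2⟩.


Σ has 20 primitive collections:

  P={1,5}:  v_{1} + v_{5} = 0  ⇒ sig = ⟨2 | 0⟩
  P={2,4}:  v_{2} + v_{4} = 0  ⇒ sig = ⟨2 | 0⟩
  P={7,8}:  v_{7} + v_{8} = 0  ⇒ sig = ⟨2 | 0⟩
  P={1,2}:  v_{1} + v_{2} = v_{8}  ⇒ sig = ⟨2 | 1⟩
  P={1,6}:  v_{1} + v_{6} = v_{2}  ⇒ sig = ⟨2 | 1⟩
  P={1,7}:  v_{1} + v_{7} = v_{4}  ⇒ sig = ⟨2 | 1⟩
  P={1,8}:  v_{1} + v_{8} = v_{3}  ⇒ sig = ⟨2 | 1⟩
  P={2,5}:  v_{2} + v_{5} = v_{6}  ⇒ sig = ⟨2 | 1⟩
  P={2,7}:  v_{2} + v_{7} = v_{5}  ⇒ sig = ⟨2 | 1⟩
  P={3,5}:  v_{3} + v_{5} = v_{8}  ⇒ sig = ⟨2 | 1⟩
  P={3,7}:  v_{3} + v_{7} = v_{1}  ⇒ sig = ⟨2 | 1⟩
  P={4,5}:  v_{4} + v_{5} = v_{7}  ⇒ sig = ⟨2 | 1⟩
  P={4,6}:  v_{4} + v_{6} = v_{5}  ⇒ sig = ⟨2 | 1⟩
  P={4,8}:  v_{4} + v_{8} = v_{1}  ⇒ sig = ⟨2 | 1⟩
  P={5,8}:  v_{5} + v_{8} = v_{2}  ⇒ sig = ⟨2 | 1⟩
  P={3,6}:  v_{3} + v_{6} = v_{2} + v_{8}  ⇒ sig = ⟨2 | 1 1⟩
  P={2,3}:  v_{2} + v_{3} = 2·v_{8}  ⇒ sig = ⟨2 | 2⟩
  P={3,4}:  v_{3} + v_{4} = 2·v_{1}  ⇒ sig = ⟨2 | 2⟩
  P={6,7}:  v_{6} + v_{7} = 2·v_{5}  ⇒ sig = ⟨2 | 2⟩
  P={6,8}:  v_{6} + v_{8} = 2·v_{2}  ⇒ sig = ⟨2 | 2⟩

Sorted signature multiset PRS(X):
    ⟨2 | 0⟩
    ⟨2 | 0⟩
    ⟨2 | 0⟩
    ⟨2 | 1⟩
    ⟨2 | 1⟩
    ⟨2 | 1⟩
    ⟨2 | 1⟩
    ⟨2 | 1⟩
    ⟨2 | 1⟩
    ⟨2 | 1⟩
    ⟨2 | 1⟩
    ⟨2 | 1⟩
    ⟨2 | 1⟩
    ⟨2 | 1⟩
    ⟨2 | 1⟩
    ⟨2 | 1 1⟩
    ⟨2 | 2⟩
    ⟨2 | 2⟩
    ⟨2 | 2⟩
    ⟨2 | 2⟩


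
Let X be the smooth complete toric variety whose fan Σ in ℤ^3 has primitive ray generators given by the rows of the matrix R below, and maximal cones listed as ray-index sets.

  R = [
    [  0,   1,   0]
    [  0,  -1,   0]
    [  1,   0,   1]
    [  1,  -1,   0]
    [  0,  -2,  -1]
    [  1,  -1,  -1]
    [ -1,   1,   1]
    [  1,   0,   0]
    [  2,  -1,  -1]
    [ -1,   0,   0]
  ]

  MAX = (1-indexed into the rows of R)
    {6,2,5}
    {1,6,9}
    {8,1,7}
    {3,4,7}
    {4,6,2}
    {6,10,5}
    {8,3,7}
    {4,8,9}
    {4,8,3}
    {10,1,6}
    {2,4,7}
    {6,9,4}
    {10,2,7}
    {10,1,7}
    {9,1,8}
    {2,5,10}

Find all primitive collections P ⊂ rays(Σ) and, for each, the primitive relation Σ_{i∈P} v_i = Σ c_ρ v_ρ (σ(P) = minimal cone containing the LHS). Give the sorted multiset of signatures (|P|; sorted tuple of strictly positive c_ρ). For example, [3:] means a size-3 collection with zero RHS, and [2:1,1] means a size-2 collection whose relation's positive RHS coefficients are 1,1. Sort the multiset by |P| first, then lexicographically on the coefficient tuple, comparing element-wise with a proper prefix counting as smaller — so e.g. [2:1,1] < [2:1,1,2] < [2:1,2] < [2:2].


Σ has 23 primitive collections:

  P={1,2}:  v_{1} + v_{2} = 0  ⇒ sig = [2:]
  P={6,7}:  v_{6} + v_{7} = 0  ⇒ sig = [2:]
  P={8,10}:  v_{8} + v_{10} = 0  ⇒ sig = [2:]
  P={1,4}:  v_{1} + v_{4} = v_{8}  ⇒ sig = [2:1]
  P={2,8}:  v_{2} + v_{8} = v_{4}  ⇒ sig = [2:1]
  P={4,10}:  v_{4} + v_{10} = v_{2}  ⇒ sig = [2:1]
  P={6,8}:  v_{6} + v_{8} = v_{9}  ⇒ sig = [2:1]
  P={7,9}:  v_{7} + v_{9} = v_{8}  ⇒ sig = [2:1]
  P={9,10}:  v_{9} + v_{10} = v_{6}  ⇒ sig = [2:1]
  P={1,5}:  v_{1} + v_{5} = v_{6} + v_{10}  ⇒ sig = [2:1,1]
  P={2,9}:  v_{2} + v_{9} = v_{4} + v_{6}  ⇒ sig = [2:1,1]
  P={3,5}:  v_{3} + v_{5} = v_{2} + v_{4}  ⇒ sig = [2:1,1]
  P={3,6}:  v_{3} + v_{6} = v_{4} + v_{8}  ⇒ sig = [2:1,1]
  P={3,10}:  v_{3} + v_{10} = v_{4} + v_{7}  ⇒ sig = [2:1,1]
  P={5,7}:  v_{5} + v_{7} = v_{2} + v_{10}  ⇒ sig = [2:1,1]
  P={5,8}:  v_{5} + v_{8} = v_{2} + v_{6}  ⇒ sig = [2:1,1]
  P={1,3}:  v_{1} + v_{3} = v_{7} + 2·v_{8}  ⇒ sig = [2:1,2]
  P={2,3}:  v_{2} + v_{3} = 2·v_{4} + v_{7}  ⇒ sig = [2:1,2]
  P={3,9}:  v_{3} + v_{9} = v_{4} + 2·v_{8}  ⇒ sig = [2:1,2]
  P={4,5}:  v_{4} + v_{5} = 2·v_{2} + v_{6}  ⇒ sig = [2:1,2]
  P={5,9}:  v_{5} + v_{9} = v_{2} + 2·v_{6}  ⇒ sig = [2:1,2]
  P={2,6,10}:  v_{2} + v_{6} + v_{10} = v_{5}  ⇒ sig = [3:1]
  P={4,7,8}:  v_{4} + v_{7} + v_{8} = v_{3}  ⇒ sig = [3:1]

Sorted signature multiset PRS(X):
{ [2:] ×3,  [2:1] ×6,  [2:1,1] ×7,  [2:1,2] ×5,  [3:1] ×2 }


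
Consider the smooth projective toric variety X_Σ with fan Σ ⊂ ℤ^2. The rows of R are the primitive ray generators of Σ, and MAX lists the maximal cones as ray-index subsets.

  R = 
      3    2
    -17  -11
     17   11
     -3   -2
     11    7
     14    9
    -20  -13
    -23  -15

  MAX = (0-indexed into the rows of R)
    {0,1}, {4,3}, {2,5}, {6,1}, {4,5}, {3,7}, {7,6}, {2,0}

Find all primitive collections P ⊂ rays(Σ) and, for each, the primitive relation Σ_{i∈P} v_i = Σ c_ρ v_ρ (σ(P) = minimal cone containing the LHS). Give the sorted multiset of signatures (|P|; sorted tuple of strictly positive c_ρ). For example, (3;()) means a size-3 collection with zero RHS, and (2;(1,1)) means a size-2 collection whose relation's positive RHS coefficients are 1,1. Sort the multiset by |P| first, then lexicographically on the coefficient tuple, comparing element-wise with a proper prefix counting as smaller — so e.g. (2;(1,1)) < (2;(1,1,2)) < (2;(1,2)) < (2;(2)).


20 minimal non-faces of Δ(Σ) (on 8 rays):

  • {0,3}:  v_{0} + v_{3} = 0 ; sig = (2;())
  • {1,2}:  v_{1} + v_{2} = 0 ; sig = (2;())
  • {0,4}:  v_{0} + v_{4} = v_{5} ; sig = (2;(1))
  • {0,5}:  v_{0} + v_{5} = v_{2} ; sig = (2;(1))
  • {0,6}:  v_{0} + v_{6} = v_{1} ; sig = (2;(1))
  • {0,7}:  v_{0} + v_{7} = v_{6} ; sig = (2;(1))
  • {1,3}:  v_{1} + v_{3} = v_{6} ; sig = (2;(1))
  • {1,5}:  v_{1} + v_{5} = v_{3} ; sig = (2;(1))
  • {2,3}:  v_{2} + v_{3} = v_{5} ; sig = (2;(1))
  • {2,6}:  v_{2} + v_{6} = v_{3} ; sig = (2;(1))
  • {3,5}:  v_{3} + v_{5} = v_{4} ; sig = (2;(1))
  • {3,6}:  v_{3} + v_{6} = v_{7} ; sig = (2;(1))
  • {1,4}:  v_{1} + v_{4} = 2·v_{3} ; sig = (2;(2))
  • {1,7}:  v_{1} + v_{7} = 2·v_{6} ; sig = (2;(2))
  • {2,4}:  v_{2} + v_{4} = 2·v_{5} ; sig = (2;(2))
  • {2,7}:  v_{2} + v_{7} = 2·v_{3} ; sig = (2;(2))
  • {5,6}:  v_{5} + v_{6} = 2·v_{3} ; sig = (2;(2))
  • {4,6}:  v_{4} + v_{6} = 3·v_{3} ; sig = (2;(3))
  • {5,7}:  v_{5} + v_{7} = 3·v_{3} ; sig = (2;(3))
  • {4,7}:  v_{4} + v_{7} = 4·v_{3} ; sig = (2;(4))

Sorted signature multiset PRS(X):
{ (2;()) ×2,  (2;(1)) ×10,  (2;(2)) ×5,  (2;(3)) ×2,  (2;(4)) }


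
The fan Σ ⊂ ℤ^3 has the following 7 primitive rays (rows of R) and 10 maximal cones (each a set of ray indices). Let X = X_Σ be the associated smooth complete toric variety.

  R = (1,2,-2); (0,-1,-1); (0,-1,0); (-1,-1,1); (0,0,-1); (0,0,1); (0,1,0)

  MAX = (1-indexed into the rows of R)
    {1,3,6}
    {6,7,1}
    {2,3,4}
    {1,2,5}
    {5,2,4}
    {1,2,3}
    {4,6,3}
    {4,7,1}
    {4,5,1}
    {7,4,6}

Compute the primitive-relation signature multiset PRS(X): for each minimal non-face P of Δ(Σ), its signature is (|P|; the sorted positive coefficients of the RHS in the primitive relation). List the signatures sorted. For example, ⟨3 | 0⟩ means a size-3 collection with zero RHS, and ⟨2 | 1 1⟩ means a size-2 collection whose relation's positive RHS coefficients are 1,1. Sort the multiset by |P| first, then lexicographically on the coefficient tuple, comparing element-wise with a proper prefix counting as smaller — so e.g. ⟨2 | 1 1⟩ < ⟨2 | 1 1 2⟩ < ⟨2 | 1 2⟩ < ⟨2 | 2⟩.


9 minimal non-faces of Δ(Σ) (on 7 rays):

  {3,7}:  v_{3} + v_{7} = 0  ⇒ sig = ⟨2 | 0⟩
  {5,6}:  v_{5} + v_{6} = 0  ⇒ sig = ⟨2 | 0⟩
  {2,6}:  v_{2} + v_{6} = v_{3}  ⇒ sig = ⟨2 | 1⟩
  {2,7}:  v_{2} + v_{7} = v_{5}  ⇒ sig = ⟨2 | 1⟩
  {3,5}:  v_{3} + v_{5} = v_{2}  ⇒ sig = ⟨2 | 1⟩
  {5,7}:  v_{5} + v_{7} = v_{1} + v_{4}  ⇒ sig = ⟨2 | 1 1⟩
  {1,3,4}:  v_{1} + v_{3} + v_{4} = v_{5}  ⇒ sig = ⟨3 | 1⟩
  {1,4,6}:  v_{1} + v_{4} + v_{6} = v_{7}  ⇒ sig = ⟨3 | 1⟩
  {1,2,4}:  v_{1} + v_{2} + v_{4} = 2·v_{5}  ⇒ sig = ⟨3 | 2⟩

Signatures (|P|; sorted positive RHS coefficients), sorted:
    ⟨2 | 0⟩
    ⟨2 | 0⟩
    ⟨2 | 1⟩
    ⟨2 | 1⟩
    ⟨2 | 1⟩
    ⟨2 | 1 1⟩
    ⟨3 | 1⟩
    ⟨3 | 1⟩
    ⟨3 | 2⟩


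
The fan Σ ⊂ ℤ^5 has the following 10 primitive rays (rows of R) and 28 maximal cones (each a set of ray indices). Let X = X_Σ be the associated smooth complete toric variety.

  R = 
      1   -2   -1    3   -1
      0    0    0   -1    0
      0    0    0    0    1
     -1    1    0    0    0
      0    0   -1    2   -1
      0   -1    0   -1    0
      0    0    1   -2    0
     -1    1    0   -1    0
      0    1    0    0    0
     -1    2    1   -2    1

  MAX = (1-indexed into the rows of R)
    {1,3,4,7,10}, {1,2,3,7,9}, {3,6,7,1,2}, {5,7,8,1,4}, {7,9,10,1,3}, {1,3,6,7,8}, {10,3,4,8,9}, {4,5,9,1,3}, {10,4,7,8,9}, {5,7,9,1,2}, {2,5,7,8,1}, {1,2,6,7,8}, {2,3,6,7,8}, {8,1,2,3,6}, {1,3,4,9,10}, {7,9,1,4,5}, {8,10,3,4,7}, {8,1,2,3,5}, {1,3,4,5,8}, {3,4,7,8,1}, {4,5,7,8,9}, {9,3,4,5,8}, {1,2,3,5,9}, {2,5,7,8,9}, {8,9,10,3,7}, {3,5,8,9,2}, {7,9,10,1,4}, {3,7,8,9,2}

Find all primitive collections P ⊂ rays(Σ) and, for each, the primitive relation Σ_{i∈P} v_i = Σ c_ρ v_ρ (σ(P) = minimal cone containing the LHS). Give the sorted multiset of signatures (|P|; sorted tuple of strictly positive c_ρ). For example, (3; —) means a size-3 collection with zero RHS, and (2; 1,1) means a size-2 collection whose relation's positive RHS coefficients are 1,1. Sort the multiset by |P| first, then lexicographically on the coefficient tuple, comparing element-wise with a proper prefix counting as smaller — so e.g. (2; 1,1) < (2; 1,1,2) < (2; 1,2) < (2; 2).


The 12 primitive collections of Σ (r=10, n=5):

  P={2,4}:  v_{2} + v_{4} = v_{8}  so sig = (2; 1)
  P={6,9}:  v_{6} + v_{9} = v_{2}  so sig = (2; 1)
  P={5,10}:  v_{5} + v_{10} = v_{4} + v_{9}  so sig = (2; 1,1)
  P={5,6}:  v_{5} + v_{6} = v_{1} + v_{2} + v_{8}  so sig = (2; 1,1,1)
  P={6,10}:  v_{6} + v_{10} = v_{3} + v_{7} + v_{8}  so sig = (2; 1,1,1)
  P={2,10}:  v_{2} + v_{10} = v_{3} + v_{7} + v_{8} + v_{9}  so sig = (2; 1,1,1,1)
  P={4,6}:  v_{4} + v_{6} = v_{1} + v_{3} + v_{7} + 2·v_{8}  so sig = (2; 1,1,1,2)
  P={3,5,7}:  v_{3} + v_{5} + v_{7} = 0  so sig = (3; —)
  P={1,8,9}:  v_{1} + v_{8} + v_{9} = v_{5}  so sig = (3; 1)
  P={1,8,10}:  v_{1} + v_{8} + v_{10} = v_{4}  so sig = (3; 1)
  P={3,4,7,9}:  v_{3} + v_{4} + v_{7} + v_{9} = v_{10}  so sig = (4; 1)
  P={1,2,3,7,8}:  v_{1} + v_{2} + v_{3} + v_{7} + v_{8} = v_{6}  so sig = (5; 1)

Sorted signature multiset PRS(X):
{ (2; 1) ×2,  (2; 1,1),  (2; 1,1,1) ×2,  (2; 1,1,1,1),  (2; 1,1,1,2),  (3; —),  (3; 1) ×2,  (4; 1),  (5; 1) }


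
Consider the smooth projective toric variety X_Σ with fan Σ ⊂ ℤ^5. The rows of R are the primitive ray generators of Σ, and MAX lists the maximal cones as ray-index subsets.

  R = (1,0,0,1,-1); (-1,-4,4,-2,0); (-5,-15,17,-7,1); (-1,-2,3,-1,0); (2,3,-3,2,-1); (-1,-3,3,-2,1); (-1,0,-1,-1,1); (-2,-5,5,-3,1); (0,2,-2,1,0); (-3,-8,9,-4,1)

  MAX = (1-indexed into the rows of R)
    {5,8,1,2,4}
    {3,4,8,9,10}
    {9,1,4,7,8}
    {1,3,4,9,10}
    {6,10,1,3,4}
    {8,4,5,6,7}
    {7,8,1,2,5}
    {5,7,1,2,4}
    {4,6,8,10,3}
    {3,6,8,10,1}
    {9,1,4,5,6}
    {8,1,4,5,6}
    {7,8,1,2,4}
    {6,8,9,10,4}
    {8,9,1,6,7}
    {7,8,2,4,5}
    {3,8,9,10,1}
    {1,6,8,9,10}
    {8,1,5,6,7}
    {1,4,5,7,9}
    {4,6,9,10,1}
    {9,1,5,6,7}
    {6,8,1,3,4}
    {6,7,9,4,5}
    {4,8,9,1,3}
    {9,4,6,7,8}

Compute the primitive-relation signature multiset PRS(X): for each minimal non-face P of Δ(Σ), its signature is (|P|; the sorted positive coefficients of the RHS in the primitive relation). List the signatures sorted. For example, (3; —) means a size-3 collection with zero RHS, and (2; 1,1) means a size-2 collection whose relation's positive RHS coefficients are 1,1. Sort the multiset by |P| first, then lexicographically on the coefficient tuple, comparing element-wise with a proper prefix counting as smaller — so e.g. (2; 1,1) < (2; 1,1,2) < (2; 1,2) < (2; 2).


14 collections generate NE(X_Σ); each relation:

  {2,9}:  v_{2} + v_{9} = v_{1} + v_{4} + v_{7}  ⟹  sig = (2; 1,1,1)
  {5,10}:  v_{5} + v_{10} = v_{1} + v_{4} + v_{6}  ⟹  sig = (2; 1,1,1)
  {3,7}:  v_{3} + v_{7} = v_{1} + v_{4} + 3·v_{8} + v_{9}  ⟹  sig = (2; 1,1,1,3)
  {2,10}:  v_{2} + v_{10} = v_{1} + v_{4} + 2·v_{8}  ⟹  sig = (2; 1,1,2)
  {3,5}:  v_{3} + v_{5} = 2·v_{1} + 2·v_{4} + v_{6} + v_{8}  ⟹  sig = (2; 1,1,2,2)
  {2,6}:  v_{2} + v_{6} = v_{5} + 2·v_{8}  ⟹  sig = (2; 1,2)
  {7,10}:  v_{7} + v_{10} = 2·v_{8} + v_{9}  ⟹  sig = (2; 1,2)
  {2,3}:  v_{2} + v_{3} = 2·v_{1} + 2·v_{4} + 3·v_{8}  ⟹  sig = (2; 2,2,3)
  {5,8,9}:  v_{5} + v_{8} + v_{9} = 0  ⟹  sig = (3; —)
  {3,6,9}:  v_{3} + v_{6} + v_{9} = 2·v_{10}  ⟹  sig = (3; 2)
  {1,4,6,7}:  v_{1} + v_{4} + v_{6} + v_{7} = v_{8}  ⟹  sig = (4; 1)
  {1,4,8,10}:  v_{1} + v_{4} + v_{8} + v_{10} = v_{3}  ⟹  sig = (4; 1)
  {1,4,5,7,8}:  v_{1} + v_{4} + v_{5} + v_{7} + v_{8} = v_{2}  ⟹  sig = (5; 1)
  {1,4,6,8,9}:  v_{1} + v_{4} + v_{6} + v_{8} + v_{9} = v_{10}  ⟹  sig = (5; 1)

Hence PRS(X_Σ) =
[(2; 1,1,1), (2; 1,1,1), (2; 1,1,1,3), (2; 1,1,2), (2; 1,1,2,2), (2; 1,2), (2; 1,2), (2; 2,2,3), (3; —), (3; 2), (4; 1), (4; 1), (5; 1), (5; 1)]


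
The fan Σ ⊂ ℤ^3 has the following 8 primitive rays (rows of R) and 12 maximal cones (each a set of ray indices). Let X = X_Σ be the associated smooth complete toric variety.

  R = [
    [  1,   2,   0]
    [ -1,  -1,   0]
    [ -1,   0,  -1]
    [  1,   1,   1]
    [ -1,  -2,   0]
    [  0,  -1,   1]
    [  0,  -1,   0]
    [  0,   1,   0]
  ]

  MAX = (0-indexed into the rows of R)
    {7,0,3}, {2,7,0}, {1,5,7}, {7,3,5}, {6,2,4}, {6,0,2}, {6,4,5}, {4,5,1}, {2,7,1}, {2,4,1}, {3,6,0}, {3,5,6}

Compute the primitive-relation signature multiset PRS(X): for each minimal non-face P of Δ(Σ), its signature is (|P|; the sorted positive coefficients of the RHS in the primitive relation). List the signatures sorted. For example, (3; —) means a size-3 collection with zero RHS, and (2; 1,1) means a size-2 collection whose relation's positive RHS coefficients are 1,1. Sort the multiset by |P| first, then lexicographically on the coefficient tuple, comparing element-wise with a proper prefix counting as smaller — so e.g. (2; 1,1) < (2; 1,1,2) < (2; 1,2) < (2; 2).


Minimal non-faces — 10 found among 8 rays, 12 max cones:

  P = {0,4}:  v_{0} + v_{4} = 0  →  sig = (2; —)
  P = {6,7}:  v_{6} + v_{7} = 0  →  sig = (2; —)
  P = {0,1}:  v_{0} + v_{1} = v_{7}  →  sig = (2; 1)
  P = {0,5}:  v_{0} + v_{5} = v_{3}  →  sig = (2; 1)
  P = {1,6}:  v_{1} + v_{6} = v_{4}  →  sig = (2; 1)
  P = {2,3}:  v_{2} + v_{3} = v_{7}  →  sig = (2; 1)
  P = {2,5}:  v_{2} + v_{5} = v_{1}  →  sig = (2; 1)
  P = {3,4}:  v_{3} + v_{4} = v_{5}  →  sig = (2; 1)
  P = {4,7}:  v_{4} + v_{7} = v_{1}  →  sig = (2; 1)
  P = {1,3}:  v_{1} + v_{3} = v_{5} + v_{7}  →  sig = (2; 1,1)

Sorted signature multiset PRS(X):
[(2; —), (2; —), (2; 1), (2; 1), (2; 1), (2; 1), (2; 1), (2; 1), (2; 1), (2; 1,1)]


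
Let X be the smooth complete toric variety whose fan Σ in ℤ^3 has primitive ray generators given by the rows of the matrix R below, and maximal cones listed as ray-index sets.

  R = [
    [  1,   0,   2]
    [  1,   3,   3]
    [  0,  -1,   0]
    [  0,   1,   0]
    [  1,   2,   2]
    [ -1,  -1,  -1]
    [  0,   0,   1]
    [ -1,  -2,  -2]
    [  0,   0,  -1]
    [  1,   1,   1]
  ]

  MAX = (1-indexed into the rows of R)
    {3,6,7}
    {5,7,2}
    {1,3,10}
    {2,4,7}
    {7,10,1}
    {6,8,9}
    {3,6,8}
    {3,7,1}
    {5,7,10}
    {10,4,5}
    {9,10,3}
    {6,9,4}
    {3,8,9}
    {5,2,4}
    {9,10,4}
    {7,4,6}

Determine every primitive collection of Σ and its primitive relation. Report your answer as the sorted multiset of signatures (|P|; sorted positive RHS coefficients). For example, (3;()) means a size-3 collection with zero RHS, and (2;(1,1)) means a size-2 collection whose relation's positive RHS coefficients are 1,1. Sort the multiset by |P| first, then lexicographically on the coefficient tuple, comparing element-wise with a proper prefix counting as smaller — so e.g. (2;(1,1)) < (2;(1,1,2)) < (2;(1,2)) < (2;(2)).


Δ(Σ) — 10 vertices, 25 min non-faces:

  P = {3,4}:  v_{3} + v_{4} = 0  ⇒ sig = (2;())
  P = {5,8}:  v_{5} + v_{8} = 0  ⇒ sig = (2;())
  P = {6,10}:  v_{6} + v_{10} = 0  ⇒ sig = (2;())
  P = {7,9}:  v_{7} + v_{9} = 0  ⇒ sig = (2;())
  P = {1,4}:  v_{1} + v_{4} = v_{7} + v_{10}  ⇒ sig = (2;(1,1))
  P = {1,6}:  v_{1} + v_{6} = v_{3} + v_{7}  ⇒ sig = (2;(1,1))
  P = {1,9}:  v_{1} + v_{9} = v_{3} + v_{10}  ⇒ sig = (2;(1,1))
  P = {2,3}:  v_{2} + v_{3} = v_{5} + v_{7}  ⇒ sig = (2;(1,1))
  P = {2,8}:  v_{2} + v_{8} = v_{4} + v_{7}  ⇒ sig = (2;(1,1))
  P = {2,9}:  v_{2} + v_{9} = v_{4} + v_{5}  ⇒ sig = (2;(1,1))
  P = {3,5}:  v_{3} + v_{5} = v_{7} + v_{10}  ⇒ sig = (2;(1,1))
  P = {4,8}:  v_{4} + v_{8} = v_{6} + v_{9}  ⇒ sig = (2;(1,1))
  P = {5,6}:  v_{5} + v_{6} = v_{4} + v_{7}  ⇒ sig = (2;(1,1))
  P = {5,9}:  v_{5} + v_{9} = v_{4} + v_{10}  ⇒ sig = (2;(1,1))
  P = {7,8}:  v_{7} + v_{8} = v_{3} + v_{6}  ⇒ sig = (2;(1,1))
  P = {8,10}:  v_{8} + v_{10} = v_{3} + v_{9}  ⇒ sig = (2;(1,1))
  P = {1,2}:  v_{1} + v_{2} = v_{5} + 2·v_{7} + v_{10}  ⇒ sig = (2;(1,1,2))
  P = {1,8}:  v_{1} + v_{8} = 2·v_{3}  ⇒ sig = (2;(2))
  P = {2,10}:  v_{2} + v_{10} = 2·v_{5}  ⇒ sig = (2;(2))
  P = {1,5}:  v_{1} + v_{5} = 2·v_{7} + 2·v_{10}  ⇒ sig = (2;(2,2))
  P = {2,6}:  v_{2} + v_{6} = 2·v_{4} + 2·v_{7}  ⇒ sig = (2;(2,2))
  P = {3,6,9}:  v_{3} + v_{6} + v_{9} = v_{8}  ⇒ sig = (3;(1))
  P = {3,7,10}:  v_{3} + v_{7} + v_{10} = v_{1}  ⇒ sig = (3;(1))
  P = {4,5,7}:  v_{4} + v_{5} + v_{7} = v_{2}  ⇒ sig = (3;(1))
  P = {4,7,10}:  v_{4} + v_{7} + v_{10} = v_{5}  ⇒ sig = (3;(1))

so the primitive-relation signature multiset is
    (2;())
    (2;())
    (2;())
    (2;())
    (2;(1,1))
    (2;(1,1))
    (2;(1,1))
    (2;(1,1))
    (2;(1,1))
    (2;(1,1))
    (2;(1,1))
    (2;(1,1))
    (2;(1,1))
    (2;(1,1))
    (2;(1,1))
    (2;(1,1))
    (2;(1,1,2))
    (2;(2))
    (2;(2))
    (2;(2,2))
    (2;(2,2))
    (3;(1))
    (3;(1))
    (3;(1))
    (3;(1))


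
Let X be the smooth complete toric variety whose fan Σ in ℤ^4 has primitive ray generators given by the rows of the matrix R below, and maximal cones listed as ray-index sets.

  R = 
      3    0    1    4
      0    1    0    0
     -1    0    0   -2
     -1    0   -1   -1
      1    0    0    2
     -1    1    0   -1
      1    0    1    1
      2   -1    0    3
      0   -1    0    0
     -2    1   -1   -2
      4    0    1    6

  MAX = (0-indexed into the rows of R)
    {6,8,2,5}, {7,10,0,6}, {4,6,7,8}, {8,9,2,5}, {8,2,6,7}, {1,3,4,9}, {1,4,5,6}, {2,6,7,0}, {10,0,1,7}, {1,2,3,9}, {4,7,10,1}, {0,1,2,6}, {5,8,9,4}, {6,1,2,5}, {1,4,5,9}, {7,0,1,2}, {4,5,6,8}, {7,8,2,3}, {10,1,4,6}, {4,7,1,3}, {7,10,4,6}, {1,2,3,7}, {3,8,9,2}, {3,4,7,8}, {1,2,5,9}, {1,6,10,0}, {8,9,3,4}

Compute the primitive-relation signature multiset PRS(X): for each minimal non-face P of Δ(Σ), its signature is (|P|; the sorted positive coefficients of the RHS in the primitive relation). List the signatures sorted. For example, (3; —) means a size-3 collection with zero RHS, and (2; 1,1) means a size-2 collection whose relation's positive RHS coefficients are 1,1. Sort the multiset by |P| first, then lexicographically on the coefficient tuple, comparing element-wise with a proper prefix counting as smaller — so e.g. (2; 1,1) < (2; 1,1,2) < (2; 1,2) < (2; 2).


Minimal non-faces — 18 found among 11 rays, 27 max cones:

  • {1,8}:  v_{1} + v_{8} = 0  ⟹  sig = (2; —)
  • {2,4}:  v_{2} + v_{4} = 0  ⟹  sig = (2; —)
  • {3,6}:  v_{3} + v_{6} = 0  ⟹  sig = (2; —)
  • {0,4}:  v_{0} + v_{4} = v_{10}  ⟹  sig = (2; 1)
  • {2,10}:  v_{2} + v_{10} = v_{0}  ⟹  sig = (2; 1)
  • {3,5}:  v_{3} + v_{5} = v_{9}  ⟹  sig = (2; 1)
  • {5,7}:  v_{5} + v_{7} = v_{4}  ⟹  sig = (2; 1)
  • {6,9}:  v_{6} + v_{9} = v_{5}  ⟹  sig = (2; 1)
  • {0,3}:  v_{0} + v_{3} = v_{1} + v_{7}  ⟹  sig = (2; 1,1)
  • {0,8}:  v_{0} + v_{8} = v_{6} + v_{7}  ⟹  sig = (2; 1,1)
  • {0,9}:  v_{0} + v_{9} = v_{1} + v_{4}  ⟹  sig = (2; 1,1)
  • {7,9}:  v_{7} + v_{9} = v_{3} + v_{4}  ⟹  sig = (2; 1,1)
  • {0,5}:  v_{0} + v_{5} = v_{1} + v_{4} + v_{6}  ⟹  sig = (2; 1,1,1)
  • {3,10}:  v_{3} + v_{10} = v_{1} + v_{4} + v_{7}  ⟹  sig = (2; 1,1,1)
  • {8,10}:  v_{8} + v_{10} = v_{4} + v_{6} + v_{7}  ⟹  sig = (2; 1,1,1)
  • {5,10}:  v_{5} + v_{10} = v_{1} + 2·v_{4} + v_{6}  ⟹  sig = (2; 1,1,2)
  • {9,10}:  v_{9} + v_{10} = v_{1} + 2·v_{4}  ⟹  sig = (2; 1,2)
  • {1,6,7}:  v_{1} + v_{6} + v_{7} = v_{0}  ⟹  sig = (3; 1)

Hence PRS(X_Σ) =
{ (2; —) ×3,  (2; 1) ×5,  (2; 1,1) ×4,  (2; 1,1,1) ×3,  (2; 1,1,2),  (2; 1,2),  (3; 1) }


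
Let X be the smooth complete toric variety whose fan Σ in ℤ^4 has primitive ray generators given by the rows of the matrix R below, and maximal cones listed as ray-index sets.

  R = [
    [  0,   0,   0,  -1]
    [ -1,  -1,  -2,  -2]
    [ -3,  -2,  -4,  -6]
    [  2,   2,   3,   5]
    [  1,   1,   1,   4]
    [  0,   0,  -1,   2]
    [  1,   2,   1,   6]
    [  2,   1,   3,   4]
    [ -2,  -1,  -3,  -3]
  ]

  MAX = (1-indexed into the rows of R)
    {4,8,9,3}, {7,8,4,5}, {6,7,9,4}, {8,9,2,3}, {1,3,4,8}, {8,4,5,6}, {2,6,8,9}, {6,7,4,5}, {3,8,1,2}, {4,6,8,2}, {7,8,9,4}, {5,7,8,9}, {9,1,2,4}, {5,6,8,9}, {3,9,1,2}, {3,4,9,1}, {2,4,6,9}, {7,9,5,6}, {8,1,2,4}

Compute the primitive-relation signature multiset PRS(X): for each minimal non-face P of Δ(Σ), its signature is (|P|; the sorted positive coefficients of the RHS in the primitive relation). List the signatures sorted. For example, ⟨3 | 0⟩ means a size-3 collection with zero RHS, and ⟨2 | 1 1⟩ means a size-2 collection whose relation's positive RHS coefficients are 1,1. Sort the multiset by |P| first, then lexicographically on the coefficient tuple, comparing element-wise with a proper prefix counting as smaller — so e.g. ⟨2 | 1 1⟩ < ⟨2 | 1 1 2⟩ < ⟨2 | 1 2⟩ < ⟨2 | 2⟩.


Minimal non-faces — 14 found among 9 rays, 19 max cones:

  P = {2,5}:  v_{2} + v_{5} = v_{6}  →  sig = ⟨2 | 1⟩
  P = {1,5}:  v_{1} + v_{5} = v_{2} + v_{4}  →  sig = ⟨2 | 1 1⟩
  P = {2,7}:  v_{2} + v_{7} = v_{4} + v_{6} + v_{9}  →  sig = ⟨2 | 1 1 1⟩
  P = {1,7}:  v_{1} + v_{7} = v_{2} + 2·v_{4} + v_{9}  →  sig = ⟨2 | 1 1 2⟩
  P = {3,6}:  v_{3} + v_{6} = v_{2} + v_{8} + 2·v_{9}  →  sig = ⟨2 | 1 1 2⟩
  P = {3,7}:  v_{3} + v_{7} = v_{4} + v_{8} + 3·v_{9}  →  sig = ⟨2 | 1 1 3⟩
  P = {1,6}:  v_{1} + v_{6} = 2·v_{2} + v_{4}  →  sig = ⟨2 | 1 2⟩
  P = {3,5}:  v_{3} + v_{5} = v_{8} + 2·v_{9}  →  sig = ⟨2 | 1 2⟩
  P = {1,8,9}:  v_{1} + v_{8} + v_{9} = 0  →  sig = ⟨3 | 0⟩
  P = {2,3,4}:  v_{2} + v_{3} + v_{4} = v_{9}  →  sig = ⟨3 | 1⟩
  P = {4,5,9}:  v_{4} + v_{5} + v_{9} = v_{7}  →  sig = ⟨3 | 1⟩
  P = {6,7,8}:  v_{6} + v_{7} + v_{8} = 3·v_{5}  →  sig = ⟨3 | 3⟩
  P = {2,4,8,9}:  v_{2} + v_{4} + v_{8} + v_{9} = v_{5}  →  sig = ⟨4 | 1⟩
  P = {4,6,8,9}:  v_{4} + v_{6} + v_{8} + v_{9} = 2·v_{5}  →  sig = ⟨4 | 2⟩

Signatures (|P|; sorted positive RHS coefficients), sorted:
{ ⟨2 | 1⟩,  ⟨2 | 1 1⟩,  ⟨2 | 1 1 1⟩,  ⟨2 | 1 1 2⟩ ×2,  ⟨2 | 1 1 3⟩,  ⟨2 | 1 2⟩ ×2,  ⟨3 | 0⟩,  ⟨3 | 1⟩ ×2,  ⟨3 | 3⟩,  ⟨4 | 1⟩,  ⟨4 | 2⟩ }


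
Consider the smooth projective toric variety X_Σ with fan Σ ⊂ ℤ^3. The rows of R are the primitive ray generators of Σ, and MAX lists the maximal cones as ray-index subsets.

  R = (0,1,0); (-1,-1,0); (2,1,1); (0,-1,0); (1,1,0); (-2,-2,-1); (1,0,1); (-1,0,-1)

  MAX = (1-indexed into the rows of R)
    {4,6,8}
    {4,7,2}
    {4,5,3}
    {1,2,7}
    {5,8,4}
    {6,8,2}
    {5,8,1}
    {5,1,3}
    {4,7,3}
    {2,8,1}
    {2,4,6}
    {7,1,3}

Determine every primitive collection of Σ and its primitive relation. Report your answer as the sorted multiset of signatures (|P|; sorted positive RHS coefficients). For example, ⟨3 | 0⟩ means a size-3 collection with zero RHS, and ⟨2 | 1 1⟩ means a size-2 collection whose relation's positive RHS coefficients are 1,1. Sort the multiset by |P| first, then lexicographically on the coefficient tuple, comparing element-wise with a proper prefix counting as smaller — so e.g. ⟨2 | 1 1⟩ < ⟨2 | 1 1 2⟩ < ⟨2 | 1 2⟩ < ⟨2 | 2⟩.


Primitive collections (11):

  P = {1,4}:  v_{1} + v_{4} = 0  so sig = ⟨2 | 0⟩
  P = {2,5}:  v_{2} + v_{5} = 0  so sig = ⟨2 | 0⟩
  P = {7,8}:  v_{7} + v_{8} = 0  so sig = ⟨2 | 0⟩
  P = {2,3}:  v_{2} + v_{3} = v_{7}  so sig = ⟨2 | 1⟩
  P = {3,6}:  v_{3} + v_{6} = v_{4}  so sig = ⟨2 | 1⟩
  P = {3,8}:  v_{3} + v_{8} = v_{5}  so sig = ⟨2 | 1⟩
  P = {5,7}:  v_{5} + v_{7} = v_{3}  so sig = ⟨2 | 1⟩
  P = {1,6}:  v_{1} + v_{6} = v_{2} + v_{8}  so sig = ⟨2 | 1 1⟩
  P = {5,6}:  v_{5} + v_{6} = v_{4} + v_{8}  so sig = ⟨2 | 1 1⟩
  P = {6,7}:  v_{6} + v_{7} = v_{2} + v_{4}  so sig = ⟨2 | 1 1⟩
  P = {2,4,8}:  v_{2} + v_{4} + v_{8} = v_{6}  so sig = ⟨3 | 1⟩

Signatures (|P|; sorted positive RHS coefficients), sorted:
{ ⟨2 | 0⟩ ×3,  ⟨2 | 1⟩ ×4,  ⟨2 | 1 1⟩ ×3,  ⟨3 | 1⟩ }


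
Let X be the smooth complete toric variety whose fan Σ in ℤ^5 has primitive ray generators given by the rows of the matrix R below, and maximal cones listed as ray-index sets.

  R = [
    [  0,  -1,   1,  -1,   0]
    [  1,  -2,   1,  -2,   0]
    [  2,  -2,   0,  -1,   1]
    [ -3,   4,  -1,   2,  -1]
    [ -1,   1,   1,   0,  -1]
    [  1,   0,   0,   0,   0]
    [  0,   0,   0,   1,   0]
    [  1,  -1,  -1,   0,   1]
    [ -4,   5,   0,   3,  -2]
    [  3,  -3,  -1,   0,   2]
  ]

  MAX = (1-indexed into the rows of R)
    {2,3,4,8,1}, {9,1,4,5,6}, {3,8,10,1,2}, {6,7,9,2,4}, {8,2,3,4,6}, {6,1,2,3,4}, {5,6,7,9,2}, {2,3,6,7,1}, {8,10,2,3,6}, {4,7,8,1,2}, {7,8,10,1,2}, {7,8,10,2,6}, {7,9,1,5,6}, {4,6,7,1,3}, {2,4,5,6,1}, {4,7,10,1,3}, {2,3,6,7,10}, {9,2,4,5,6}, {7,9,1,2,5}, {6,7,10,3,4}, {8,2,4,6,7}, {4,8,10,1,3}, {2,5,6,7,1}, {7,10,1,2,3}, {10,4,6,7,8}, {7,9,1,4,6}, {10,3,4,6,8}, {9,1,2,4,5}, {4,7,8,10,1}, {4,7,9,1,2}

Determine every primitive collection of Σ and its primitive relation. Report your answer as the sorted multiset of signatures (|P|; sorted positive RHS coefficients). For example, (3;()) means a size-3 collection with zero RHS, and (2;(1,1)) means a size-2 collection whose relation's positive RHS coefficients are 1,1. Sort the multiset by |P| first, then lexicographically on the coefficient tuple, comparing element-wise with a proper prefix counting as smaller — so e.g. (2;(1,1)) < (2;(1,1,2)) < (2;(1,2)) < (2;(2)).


Primitive collections (14):

  P={5,8}:  v_{5} + v_{8} = 0  so sig = (2;())
  P={3,5}:  v_{3} + v_{5} = v_{1} + v_{6}  so sig = (2;(1,1))
  P={5,10}:  v_{5} + v_{10} = v_{3} + v_{7}  so sig = (2;(1,1))
  P={8,9}:  v_{8} + v_{9} = v_{4} + v_{7}  so sig = (2;(1,1))
  P={3,9}:  v_{3} + v_{9} = v_{1} + v_{4} + v_{6} + v_{7}  so sig = (2;(1,1,1,1))
  P={9,10}:  v_{9} + v_{10} = v_{3} + v_{4} + 2·v_{7}  so sig = (2;(1,1,2))
  P={1,6,8}:  v_{1} + v_{6} + v_{8} = v_{3}  so sig = (3;(1))
  P={2,4,10}:  v_{2} + v_{4} + v_{10} = v_{8}  so sig = (3;(1))
  P={3,7,8}:  v_{3} + v_{7} + v_{8} = v_{10}  so sig = (3;(1))
  P={4,5,7}:  v_{4} + v_{5} + v_{7} = v_{9}  so sig = (3;(1))
  P={1,6,10}:  v_{1} + v_{6} + v_{10} = 2·v_{3} + v_{7}  so sig = (3;(1,2))
  P={2,3,4,7}:  v_{2} + v_{3} + v_{4} + v_{7} = 0  so sig = (4;())
  P={1,2,6,9}:  v_{1} + v_{2} + v_{6} + v_{9} = 2·v_{5}  so sig = (4;(2))
  P={1,2,4,6,7}:  v_{1} + v_{2} + v_{4} + v_{6} + v_{7} = v_{5}  so sig = (5;(1))

Signatures (|P|; sorted positive RHS coefficients), sorted:
[(2;()), (2;(1,1)), (2;(1,1)), (2;(1,1)), (2;(1,1,1,1)), (2;(1,1,2)), (3;(1)), (3;(1)), (3;(1)), (3;(1)), (3;(1,2)), (4;()), (4;(2)), (5;(1))]


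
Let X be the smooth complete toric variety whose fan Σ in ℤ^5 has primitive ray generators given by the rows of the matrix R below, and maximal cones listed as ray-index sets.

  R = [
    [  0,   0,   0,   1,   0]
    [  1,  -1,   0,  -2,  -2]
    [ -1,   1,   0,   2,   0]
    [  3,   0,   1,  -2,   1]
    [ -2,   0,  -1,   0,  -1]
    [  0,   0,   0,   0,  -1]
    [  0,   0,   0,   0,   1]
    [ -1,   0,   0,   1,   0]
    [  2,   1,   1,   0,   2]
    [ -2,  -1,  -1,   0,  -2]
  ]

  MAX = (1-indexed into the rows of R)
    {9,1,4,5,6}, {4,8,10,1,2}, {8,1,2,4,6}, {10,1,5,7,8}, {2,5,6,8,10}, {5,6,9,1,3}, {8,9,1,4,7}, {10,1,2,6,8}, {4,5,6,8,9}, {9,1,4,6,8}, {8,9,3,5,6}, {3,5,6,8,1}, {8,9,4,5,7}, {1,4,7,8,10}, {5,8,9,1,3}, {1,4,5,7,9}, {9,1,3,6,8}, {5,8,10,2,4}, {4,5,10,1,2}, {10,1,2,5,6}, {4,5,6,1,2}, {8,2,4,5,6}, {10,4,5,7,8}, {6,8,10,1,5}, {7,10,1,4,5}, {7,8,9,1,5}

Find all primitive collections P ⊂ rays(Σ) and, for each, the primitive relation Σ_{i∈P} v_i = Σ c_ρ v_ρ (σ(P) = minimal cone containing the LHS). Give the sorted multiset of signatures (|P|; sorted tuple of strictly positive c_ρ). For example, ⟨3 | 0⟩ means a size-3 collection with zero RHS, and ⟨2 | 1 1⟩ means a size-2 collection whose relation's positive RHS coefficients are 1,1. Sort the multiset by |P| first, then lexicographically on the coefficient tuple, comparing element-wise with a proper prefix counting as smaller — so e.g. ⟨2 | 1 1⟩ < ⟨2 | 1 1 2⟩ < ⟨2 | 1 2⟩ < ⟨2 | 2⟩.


Δ(Σ) — 10 vertices, 12 min non-faces:

  • {6,7}:  v_{6} + v_{7} = 0 — sig = ⟨2 | 0⟩
  • {9,10}:  v_{9} + v_{10} = 0 — sig = ⟨2 | 0⟩
  • {2,7}:  v_{2} + v_{7} = v_{4} + v_{10} — sig = ⟨2 | 1 1⟩
  • {2,9}:  v_{2} + v_{9} = v_{4} + v_{6} — sig = ⟨2 | 1 1⟩
  • {3,4}:  v_{3} + v_{4} = v_{6} + v_{9} — sig = ⟨2 | 1 1⟩
  • {3,7}:  v_{3} + v_{7} = v_{1} + v_{5} + v_{8} + v_{9} — sig = ⟨2 | 1 1 1 1⟩
  • {3,10}:  v_{3} + v_{10} = v_{1} + v_{5} + v_{6} + v_{8} — sig = ⟨2 | 1 1 1 1⟩
  • {2,3}:  v_{2} + v_{3} = 2·v_{6} — sig = ⟨2 | 2⟩
  • {4,6,10}:  v_{4} + v_{6} + v_{10} = v_{2} — sig = ⟨3 | 1⟩
  • {1,4,5,8}:  v_{1} + v_{4} + v_{5} + v_{8} = 0 — sig = ⟨4 | 0⟩
  • {1,2,5,8}:  v_{1} + v_{2} + v_{5} + v_{8} = v_{6} + v_{10} — sig = ⟨4 | 1 1⟩
  • {1,5,6,8,9}:  v_{1} + v_{5} + v_{6} + v_{8} + v_{9} = v_{3} — sig = ⟨5 | 1⟩

Signatures (|P|; sorted positive RHS coefficients), sorted:
    |P|=2: 8 collections, coeffs (), (), (1,1), (1,1), (1,1), (1,1,1,1), (1,1,1,1), (2)
    |P|=3: 1 collection, coeffs (1)
    |P|=4: 2 collections, coeffs (), (1,1)
    |P|=5: 1 collection, coeffs (1)


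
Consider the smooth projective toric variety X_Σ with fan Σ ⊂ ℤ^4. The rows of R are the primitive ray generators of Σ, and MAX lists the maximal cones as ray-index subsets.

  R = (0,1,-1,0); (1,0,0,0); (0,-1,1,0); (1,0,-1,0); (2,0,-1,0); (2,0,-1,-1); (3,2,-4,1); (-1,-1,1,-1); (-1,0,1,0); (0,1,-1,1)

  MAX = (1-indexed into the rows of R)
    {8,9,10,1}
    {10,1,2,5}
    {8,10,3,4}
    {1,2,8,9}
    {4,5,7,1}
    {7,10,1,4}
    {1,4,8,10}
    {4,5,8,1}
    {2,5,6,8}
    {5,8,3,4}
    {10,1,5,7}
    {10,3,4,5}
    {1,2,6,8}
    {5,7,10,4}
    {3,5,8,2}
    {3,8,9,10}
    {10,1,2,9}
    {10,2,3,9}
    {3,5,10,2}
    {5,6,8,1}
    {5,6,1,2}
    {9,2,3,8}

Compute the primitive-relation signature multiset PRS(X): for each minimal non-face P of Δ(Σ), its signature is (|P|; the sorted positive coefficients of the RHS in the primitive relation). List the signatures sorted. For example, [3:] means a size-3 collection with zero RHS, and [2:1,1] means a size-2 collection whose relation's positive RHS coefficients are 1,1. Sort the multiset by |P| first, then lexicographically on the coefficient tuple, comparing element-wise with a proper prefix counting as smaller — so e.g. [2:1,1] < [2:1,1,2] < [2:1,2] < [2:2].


The 17 primitive collections of Σ (r=10, n=4):

  P = {1,3}:  v_{1} + v_{3} = 0  ⟹  sig = [2:]
  P = {4,9}:  v_{4} + v_{9} = 0  ⟹  sig = [2:]
  P = {2,4}:  v_{2} + v_{4} = v_{5}  ⟹  sig = [2:1]
  P = {5,9}:  v_{5} + v_{9} = v_{2}  ⟹  sig = [2:1]
  P = {6,10}:  v_{6} + v_{10} = v_{1} + v_{5}  ⟹  sig = [2:1,1]
  P = {3,6}:  v_{3} + v_{6} = v_{2} + v_{5} + v_{8}  ⟹  sig = [2:1,1,1]
  P = {3,7}:  v_{3} + v_{7} = v_{4} + v_{5} + v_{10}  ⟹  sig = [2:1,1,1]
  P = {7,9}:  v_{7} + v_{9} = v_{1} + v_{5} + v_{10}  ⟹  sig = [2:1,1,1]
  P = {2,7}:  v_{2} + v_{7} = v_{1} + 2·v_{5} + v_{10}  ⟹  sig = [2:1,1,2]
  P = {4,6}:  v_{4} + v_{6} = v_{1} + 2·v_{5} + v_{8}  ⟹  sig = [2:1,1,2]
  P = {6,9}:  v_{6} + v_{9} = v_{1} + 2·v_{2} + v_{8}  ⟹  sig = [2:1,1,2]
  P = {7,8}:  v_{7} + v_{8} = v_{1} + 2·v_{4}  ⟹  sig = [2:1,2]
  P = {6,7}:  v_{6} + v_{7} = 2·v_{1} + v_{4} + 2·v_{5}  ⟹  sig = [2:1,2,2]
  P = {2,8,10}:  v_{2} + v_{8} + v_{10} = 0  ⟹  sig = [3:]
  P = {5,8,10}:  v_{5} + v_{8} + v_{10} = v_{4}  ⟹  sig = [3:1]
  P = {1,2,5,8}:  v_{1} + v_{2} + v_{5} + v_{8} = v_{6}  ⟹  sig = [4:1]
  P = {1,4,5,10}:  v_{1} + v_{4} + v_{5} + v_{10} = v_{7}  ⟹  sig = [4:1]

Sorted signature multiset PRS(X):
[[2:], [2:], [2:1], [2:1], [2:1,1], [2:1,1,1], [2:1,1,1], [2:1,1,1], [2:1,1,2], [2:1,1,2], [2:1,1,2], [2:1,2], [2:1,2,2], [3:], [3:1], [4:1], [4:1]]


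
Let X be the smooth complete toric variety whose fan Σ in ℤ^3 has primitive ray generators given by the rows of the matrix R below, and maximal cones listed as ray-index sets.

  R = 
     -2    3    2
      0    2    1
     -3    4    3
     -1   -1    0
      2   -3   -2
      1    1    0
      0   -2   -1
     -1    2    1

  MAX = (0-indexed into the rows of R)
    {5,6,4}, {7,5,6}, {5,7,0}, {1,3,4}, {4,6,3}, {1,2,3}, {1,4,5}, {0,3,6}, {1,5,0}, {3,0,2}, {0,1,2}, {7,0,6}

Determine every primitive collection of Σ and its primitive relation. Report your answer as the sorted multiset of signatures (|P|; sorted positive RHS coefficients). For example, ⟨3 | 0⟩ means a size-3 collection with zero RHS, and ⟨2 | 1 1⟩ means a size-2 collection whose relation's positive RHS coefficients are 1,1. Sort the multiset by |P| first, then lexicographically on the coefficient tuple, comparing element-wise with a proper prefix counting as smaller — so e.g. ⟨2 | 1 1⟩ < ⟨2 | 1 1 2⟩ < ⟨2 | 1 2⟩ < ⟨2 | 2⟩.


Primitive collections (12):

  P={0,4}:  v_{0} + v_{4} = 0  →  sig = ⟨2 | 0⟩
  P={1,6}:  v_{1} + v_{6} = 0  →  sig = ⟨2 | 0⟩
  P={3,5}:  v_{3} + v_{5} = 0  →  sig = ⟨2 | 0⟩
  P={1,7}:  v_{1} + v_{7} = v_{0} + v_{5}  →  sig = ⟨2 | 1 1⟩
  P={2,4}:  v_{2} + v_{4} = v_{1} + v_{3}  →  sig = ⟨2 | 1 1⟩
  P={2,5}:  v_{2} + v_{5} = v_{0} + v_{1}  →  sig = ⟨2 | 1 1⟩
  P={2,6}:  v_{2} + v_{6} = v_{0} + v_{3}  →  sig = ⟨2 | 1 1⟩
  P={3,7}:  v_{3} + v_{7} = v_{0} + v_{6}  →  sig = ⟨2 | 1 1⟩
  P={4,7}:  v_{4} + v_{7} = v_{5} + v_{6}  →  sig = ⟨2 | 1 1⟩
  P={2,7}:  v_{2} + v_{7} = 2·v_{0}  →  sig = ⟨2 | 2⟩
  P={0,1,3}:  v_{0} + v_{1} + v_{3} = v_{2}  →  sig = ⟨3 | 1⟩
  P={0,5,6}:  v_{0} + v_{5} + v_{6} = v_{7}  →  sig = ⟨3 | 1⟩

so the primitive-relation signature multiset is
{ ⟨2 | 0⟩ ×3,  ⟨2 | 1 1⟩ ×6,  ⟨2 | 2⟩,  ⟨3 | 1⟩ ×2 }


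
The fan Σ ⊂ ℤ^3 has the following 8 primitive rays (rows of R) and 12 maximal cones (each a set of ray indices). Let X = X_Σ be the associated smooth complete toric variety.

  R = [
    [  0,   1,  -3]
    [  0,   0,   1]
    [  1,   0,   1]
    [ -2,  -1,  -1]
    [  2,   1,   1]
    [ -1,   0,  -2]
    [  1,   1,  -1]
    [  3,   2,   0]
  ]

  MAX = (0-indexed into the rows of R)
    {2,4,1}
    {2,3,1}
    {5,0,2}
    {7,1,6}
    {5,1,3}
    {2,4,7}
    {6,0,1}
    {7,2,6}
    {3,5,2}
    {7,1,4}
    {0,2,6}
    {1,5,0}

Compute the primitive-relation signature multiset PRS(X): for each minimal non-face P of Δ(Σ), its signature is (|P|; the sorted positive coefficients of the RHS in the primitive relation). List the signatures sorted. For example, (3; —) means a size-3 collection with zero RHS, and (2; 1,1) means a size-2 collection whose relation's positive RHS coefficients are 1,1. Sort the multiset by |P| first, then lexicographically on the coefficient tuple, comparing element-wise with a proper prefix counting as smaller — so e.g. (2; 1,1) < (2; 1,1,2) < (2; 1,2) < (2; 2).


Σ has 14 primitive collections:

  • {3,4}:  v_{3} + v_{4} = 0  →  sig = (2; —)
  • {3,6}:  v_{3} + v_{6} = v_{5}  →  sig = (2; 1)
  • {3,7}:  v_{3} + v_{7} = v_{6}  →  sig = (2; 1)
  • {4,5}:  v_{4} + v_{5} = v_{6}  →  sig = (2; 1)
  • {4,6}:  v_{4} + v_{6} = v_{7}  →  sig = (2; 1)
  • {5,6}:  v_{5} + v_{6} = v_{0}  →  sig = (2; 1)
  • {0,3}:  v_{0} + v_{3} = 2·v_{5}  →  sig = (2; 2)
  • {0,4}:  v_{0} + v_{4} = 2·v_{6}  →  sig = (2; 2)
  • {5,7}:  v_{5} + v_{7} = 2·v_{6}  →  sig = (2; 2)
  • {0,7}:  v_{0} + v_{7} = 3·v_{6}  →  sig = (2; 3)
  • {1,2,5}:  v_{1} + v_{2} + v_{5} = 0  →  sig = (3; —)
  • {0,1,2}:  v_{0} + v_{1} + v_{2} = v_{6}  →  sig = (3; 1)
  • {1,2,6}:  v_{1} + v_{2} + v_{6} = v_{4}  →  sig = (3; 1)
  • {1,2,7}:  v_{1} + v_{2} + v_{7} = 2·v_{4}  →  sig = (3; 2)

Signatures (|P|; sorted positive RHS coefficients), sorted:
[(2; —), (2; 1), (2; 1), (2; 1), (2; 1), (2; 1), (2; 2), (2; 2), (2; 2), (2; 3), (3; —), (3; 1), (3; 1), (3; 2)]


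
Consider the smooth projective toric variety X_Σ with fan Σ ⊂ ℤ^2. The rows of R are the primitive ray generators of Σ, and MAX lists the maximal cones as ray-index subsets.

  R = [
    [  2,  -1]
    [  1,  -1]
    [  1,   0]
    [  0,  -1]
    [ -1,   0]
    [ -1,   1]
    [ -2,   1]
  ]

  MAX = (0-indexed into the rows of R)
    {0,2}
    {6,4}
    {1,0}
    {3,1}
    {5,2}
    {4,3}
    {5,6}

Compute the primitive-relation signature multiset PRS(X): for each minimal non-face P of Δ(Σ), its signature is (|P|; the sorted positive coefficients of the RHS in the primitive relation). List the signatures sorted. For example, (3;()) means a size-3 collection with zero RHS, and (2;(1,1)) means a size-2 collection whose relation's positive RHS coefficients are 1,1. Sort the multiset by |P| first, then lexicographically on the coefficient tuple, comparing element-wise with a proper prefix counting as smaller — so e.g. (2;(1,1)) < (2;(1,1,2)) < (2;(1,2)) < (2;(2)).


|primitive collections| = 14. Relations:

  • {0,6}:  v_{0} + v_{6} = 0 ; sig = (2;())
  • {1,5}:  v_{1} + v_{5} = 0 ; sig = (2;())
  • {2,4}:  v_{2} + v_{4} = 0 ; sig = (2;())
  • {0,4}:  v_{0} + v_{4} = v_{1} ; sig = (2;(1))
  • {0,5}:  v_{0} + v_{5} = v_{2} ; sig = (2;(1))
  • {1,2}:  v_{1} + v_{2} = v_{0} ; sig = (2;(1))
  • {1,4}:  v_{1} + v_{4} = v_{3} ; sig = (2;(1))
  • {1,6}:  v_{1} + v_{6} = v_{4} ; sig = (2;(1))
  • {2,3}:  v_{2} + v_{3} = v_{1} ; sig = (2;(1))
  • {2,6}:  v_{2} + v_{6} = v_{5} ; sig = (2;(1))
  • {3,5}:  v_{3} + v_{5} = v_{4} ; sig = (2;(1))
  • {4,5}:  v_{4} + v_{5} = v_{6} ; sig = (2;(1))
  • {0,3}:  v_{0} + v_{3} = 2·v_{1} ; sig = (2;(2))
  • {3,6}:  v_{3} + v_{6} = 2·v_{4} ; sig = (2;(2))

Signatures (|P|; sorted positive RHS coefficients), sorted:
[(2;()), (2;()), (2;()), (2;(1)), (2;(1)), (2;(1)), (2;(1)), (2;(1)), (2;(1)), (2;(1)), (2;(1)), (2;(1)), (2;(2)), (2;(2))]
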